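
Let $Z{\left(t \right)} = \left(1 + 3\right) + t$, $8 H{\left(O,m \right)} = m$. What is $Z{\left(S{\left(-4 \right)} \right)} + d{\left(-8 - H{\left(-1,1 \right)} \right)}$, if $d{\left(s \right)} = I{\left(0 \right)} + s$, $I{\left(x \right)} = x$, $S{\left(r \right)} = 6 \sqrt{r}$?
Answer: $- \frac{33}{8} + 12 i \approx -4.125 + 12.0 i$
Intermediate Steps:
$H{\left(O,m \right)} = \frac{m}{8}$
$Z{\left(t \right)} = 4 + t$
$d{\left(s \right)} = s$ ($d{\left(s \right)} = 0 + s = s$)
$Z{\left(S{\left(-4 \right)} \right)} + d{\left(-8 - H{\left(-1,1 \right)} \right)} = \left(4 + 6 \sqrt{-4}\right) - \left(8 + \frac{1}{8} \cdot 1\right) = \left(4 + 6 \cdot 2 i\right) - \frac{65}{8} = \left(4 + 12 i\right) - \frac{65}{8} = - \frac{33}{8} + 12 i$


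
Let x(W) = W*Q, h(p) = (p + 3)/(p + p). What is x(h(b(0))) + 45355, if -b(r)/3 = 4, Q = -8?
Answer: 45352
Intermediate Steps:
b(r) = -12 (b(r) = -3*4 = -12)
h(p) = (3 + p)/(2*p) (h(p) = (3 + p)/((2*p)) = (3 + p)*(1/(2*p)) = (3 + p)/(2*p))
x(W) = -8*W (x(W) = W*(-8) = -8*W)
x(h(b(0))) + 45355 = -4*(3 - 12)/(-12) + 45355 = -4*(-1)*(-9)/12 + 45355 = -8*3/8 + 45355 = -3 + 45355 = 45352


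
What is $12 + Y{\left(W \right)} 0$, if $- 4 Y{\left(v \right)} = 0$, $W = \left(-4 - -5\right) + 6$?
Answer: $12$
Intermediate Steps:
$W = 7$ ($W = \left(-4 + 5\right) + 6 = 1 + 6 = 7$)
$Y{\left(v \right)} = 0$ ($Y{\left(v \right)} = \left(- \frac{1}{4}\right) 0 = 0$)
$12 + Y{\left(W \right)} 0 = 12 + 0 \cdot 0 = 12 + 0 = 12$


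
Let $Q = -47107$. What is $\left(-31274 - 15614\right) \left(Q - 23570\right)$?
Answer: $3313903176$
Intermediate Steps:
$\left(-31274 - 15614\right) \left(Q - 23570\right) = \left(-31274 - 15614\right) \left(-47107 - 23570\right) = \left(-46888\right) \left(-70677\right) = 3313903176$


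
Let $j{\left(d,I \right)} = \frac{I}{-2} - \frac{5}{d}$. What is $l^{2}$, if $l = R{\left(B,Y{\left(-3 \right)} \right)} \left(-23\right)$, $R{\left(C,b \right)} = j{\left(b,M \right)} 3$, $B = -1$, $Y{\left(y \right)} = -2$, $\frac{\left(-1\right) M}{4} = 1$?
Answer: $\frac{385641}{4} \approx 96410.0$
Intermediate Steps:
$M = -4$ ($M = \left(-4\right) 1 = -4$)
$j{\left(d,I \right)} = - \frac{5}{d} - \frac{I}{2}$ ($j{\left(d,I \right)} = I \left(- \frac{1}{2}\right) - \frac{5}{d} = - \frac{I}{2} - \frac{5}{d} = - \frac{5}{d} - \frac{I}{2}$)
$R{\left(C,b \right)} = 6 - \frac{15}{b}$ ($R{\left(C,b \right)} = \left(- \frac{5}{b} - -2\right) 3 = \left(- \frac{5}{b} + 2\right) 3 = \left(2 - \frac{5}{b}\right) 3 = 6 - \frac{15}{b}$)
$l = - \frac{621}{2}$ ($l = \left(6 - \frac{15}{-2}\right) \left(-23\right) = \left(6 - - \frac{15}{2}\right) \left(-23\right) = \left(6 + \frac{15}{2}\right) \left(-23\right) = \frac{27}{2} \left(-23\right) = - \frac{621}{2} \approx -310.5$)
$l^{2} = \left(- \frac{621}{2}\right)^{2} = \frac{385641}{4}$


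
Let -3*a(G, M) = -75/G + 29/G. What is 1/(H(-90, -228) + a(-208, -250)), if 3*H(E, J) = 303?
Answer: 312/31489 ≈ 0.0099082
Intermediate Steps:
H(E, J) = 101 (H(E, J) = (⅓)*303 = 101)
a(G, M) = 46/(3*G) (a(G, M) = -(-75/G + 29/G)/3 = -(-46)/(3*G) = 46/(3*G))
1/(H(-90, -228) + a(-208, -250)) = 1/(101 + (46/3)/(-208)) = 1/(101 + (46/3)*(-1/208)) = 1/(101 - 23/312) = 1/(31489/312) = 312/31489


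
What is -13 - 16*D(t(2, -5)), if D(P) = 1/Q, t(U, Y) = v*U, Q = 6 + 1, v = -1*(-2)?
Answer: -107/7 ≈ -15.286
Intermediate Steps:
v = 2
Q = 7
t(U, Y) = 2*U
D(P) = ⅐ (D(P) = 1/7 = ⅐)
-13 - 16*D(t(2, -5)) = -13 - 16*⅐ = -13 - 16/7 = -107/7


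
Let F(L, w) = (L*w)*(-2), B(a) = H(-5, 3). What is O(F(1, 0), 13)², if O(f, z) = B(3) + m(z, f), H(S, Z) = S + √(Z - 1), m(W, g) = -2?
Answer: (7 - √2)² ≈ 31.201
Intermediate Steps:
H(S, Z) = S + √(-1 + Z)
B(a) = -5 + √2 (B(a) = -5 + √(-1 + 3) = -5 + √2)
F(L, w) = -2*L*w
O(f, z) = -7 + √2 (O(f, z) = (-5 + √2) - 2 = -7 + √2)
O(F(1, 0), 13)² = (-7 + √2)²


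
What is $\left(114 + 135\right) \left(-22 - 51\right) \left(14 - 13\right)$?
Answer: $-18177$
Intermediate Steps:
$\left(114 + 135\right) \left(-22 - 51\right) \left(14 - 13\right) = 249 \left(-73\right) 1 = \left(-18177\right) 1 = -18177$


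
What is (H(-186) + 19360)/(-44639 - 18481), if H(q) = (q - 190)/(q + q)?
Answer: -900287/2935080 ≈ -0.30673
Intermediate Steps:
H(q) = (-190 + q)/(2*q) (H(q) = (-190 + q)/((2*q)) = (-190 + q)*(1/(2*q)) = (-190 + q)/(2*q))
(H(-186) + 19360)/(-44639 - 18481) = ((½)*(-190 - 186)/(-186) + 19360)/(-44639 - 18481) = ((½)*(-1/186)*(-376) + 19360)/(-63120) = (94/93 + 19360)*(-1/63120) = (1800574/93)*(-1/63120) = -900287/2935080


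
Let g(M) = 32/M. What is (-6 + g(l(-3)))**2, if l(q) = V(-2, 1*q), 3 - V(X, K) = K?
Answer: 4/9 ≈ 0.44444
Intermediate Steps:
V(X, K) = 3 - K
l(q) = 3 - q
(-6 + g(l(-3)))**2 = (-6 + 32/(3 - 1*(-3)))**2 = (-6 + 32/(3 + 3))**2 = (-6 + 32/6)**2 = (-6 + 32*(1/6))**2 = (-6 + 16/3)**2 = (-2/3)**2 = 4/9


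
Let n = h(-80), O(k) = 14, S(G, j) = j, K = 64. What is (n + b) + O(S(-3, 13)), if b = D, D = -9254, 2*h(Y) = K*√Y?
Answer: -9240 + 128*I*√5 ≈ -9240.0 + 286.22*I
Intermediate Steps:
h(Y) = 32*√Y (h(Y) = (64*√Y)/2 = 32*√Y)
n = 128*I*√5 (n = 32*√(-80) = 32*(4*I*√5) = 128*I*√5 ≈ 286.22*I)
b = -9254
(n + b) + O(S(-3, 13)) = (128*I*√5 - 9254) + 14 = (-9254 + 128*I*√5) + 14 = -9240 + 128*I*√5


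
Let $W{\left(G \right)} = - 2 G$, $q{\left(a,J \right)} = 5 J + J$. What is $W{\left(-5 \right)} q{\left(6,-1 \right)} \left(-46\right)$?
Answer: $2760$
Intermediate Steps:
$q{\left(a,J \right)} = 6 J$
$W{\left(-5 \right)} q{\left(6,-1 \right)} \left(-46\right) = \left(-2\right) \left(-5\right) 6 \left(-1\right) \left(-46\right) = 10 \left(-6\right) \left(-46\right) = \left(-60\right) \left(-46\right) = 2760$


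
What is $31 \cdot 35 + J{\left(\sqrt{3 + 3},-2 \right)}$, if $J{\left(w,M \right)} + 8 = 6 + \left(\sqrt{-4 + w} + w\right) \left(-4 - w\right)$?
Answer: $1077 - 4 \sqrt{6} - i \sqrt{24 - 6 \sqrt{6}} - 4 i \sqrt{4 - \sqrt{6}} \approx 1067.2 - 8.0309 i$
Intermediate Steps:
$J{\left(w,M \right)} = -2 + \left(-4 - w\right) \left(w + \sqrt{-4 + w}\right)$ ($J{\left(w,M \right)} = -8 + \left(6 + \left(\sqrt{-4 + w} + w\right) \left(-4 - w\right)\right) = -8 + \left(6 + \left(w + \sqrt{-4 + w}\right) \left(-4 - w\right)\right) = -8 + \left(6 + \left(-4 - w\right) \left(w + \sqrt{-4 + w}\right)\right) = -2 + \left(-4 - w\right) \left(w + \sqrt{-4 + w}\right)$)
$31 \cdot 35 + J{\left(\sqrt{3 + 3},-2 \right)} = 31 \cdot 35 - \left(2 + \left(\sqrt{3 + 3}\right)^{2} + 4 \sqrt{-4 + \sqrt{3 + 3}} + 4 \sqrt{3 + 3} + \sqrt{3 + 3} \sqrt{-4 + \sqrt{3 + 3}}\right) = 1085 - \left(2 + \left(\sqrt{6}\right)^{2} + 4 \sqrt{6} + 4 \sqrt{-4 + \sqrt{6}} + \sqrt{6} \sqrt{-4 + \sqrt{6}}\right) = 1085 - \left(8 + 4 \sqrt{6} + 4 \sqrt{-4 + \sqrt{6}} + \sqrt{6} \sqrt{-4 + \sqrt{6}}\right) = 1077 - 4 \sqrt{6} - 4 \sqrt{-4 + \sqrt{6}} - \sqrt{6} \sqrt{-4 + \sqrt{6}}$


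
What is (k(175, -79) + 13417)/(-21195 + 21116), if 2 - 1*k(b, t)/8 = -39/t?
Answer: -1060895/6241 ≈ -169.99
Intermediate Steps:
k(b, t) = 16 + 312/t (k(b, t) = 16 - (-312)/t = 16 + 312/t)
(k(175, -79) + 13417)/(-21195 + 21116) = ((16 + 312/(-79)) + 13417)/(-21195 + 21116) = ((16 + 312*(-1/79)) + 13417)/(-79) = ((16 - 312/79) + 13417)*(-1/79) = (952/79 + 13417)*(-1/79) = (1060895/79)*(-1/79) = -1060895/6241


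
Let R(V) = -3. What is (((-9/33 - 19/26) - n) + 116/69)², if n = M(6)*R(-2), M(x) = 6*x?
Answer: 4599502176025/389430756 ≈ 11811.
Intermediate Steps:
n = -108 (n = (6*6)*(-3) = 36*(-3) = -108)
(((-9/33 - 19/26) - n) + 116/69)² = (((-9/33 - 19/26) - 1*(-108)) + 116/69)² = (((-9*1/33 - 19*1/26) + 108) + 116*(1/69))² = (((-3/11 - 19/26) + 108) + 116/69)² = ((-287/286 + 108) + 116/69)² = (30601/286 + 116/69)² = (2144645/19734)² = 4599502176025/389430756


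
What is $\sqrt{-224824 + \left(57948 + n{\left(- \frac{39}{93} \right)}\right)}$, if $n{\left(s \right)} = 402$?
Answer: $i \sqrt{166474} \approx 408.01 i$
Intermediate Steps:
$\sqrt{-224824 + \left(57948 + n{\left(- \frac{39}{93} \right)}\right)} = \sqrt{-224824 + \left(57948 + 402\right)} = \sqrt{-224824 + 58350} = \sqrt{-166474} = i \sqrt{166474}$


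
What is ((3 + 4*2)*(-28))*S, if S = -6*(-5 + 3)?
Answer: -3696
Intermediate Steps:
S = 12 (S = -6*(-2) = 12)
((3 + 4*2)*(-28))*S = ((3 + 4*2)*(-28))*12 = ((3 + 8)*(-28))*12 = (11*(-28))*12 = -308*12 = -3696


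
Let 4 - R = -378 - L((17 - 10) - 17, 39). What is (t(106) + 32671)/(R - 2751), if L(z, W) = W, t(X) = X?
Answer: -32777/2330 ≈ -14.067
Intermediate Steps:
R = 421 (R = 4 - (-378 - 1*39) = 4 - (-378 - 39) = 4 - 1*(-417) = 4 + 417 = 421)
(t(106) + 32671)/(R - 2751) = (106 + 32671)/(421 - 2751) = 32777/(-2330) = 32777*(-1/2330) = -32777/2330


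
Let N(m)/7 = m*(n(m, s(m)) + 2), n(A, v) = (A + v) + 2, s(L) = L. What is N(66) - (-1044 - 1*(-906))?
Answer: 62970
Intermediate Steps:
n(A, v) = 2 + A + v
N(m) = 7*m*(4 + 2*m) (N(m) = 7*(m*((2 + m + m) + 2)) = 7*(m*((2 + 2*m) + 2)) = 7*(m*(4 + 2*m)) = 7*m*(4 + 2*m))
N(66) - (-1044 - 1*(-906)) = 14*66*(2 + 66) - (-1044 - 1*(-906)) = 14*66*68 - (-1044 + 906) = 62832 - 1*(-138) = 62832 + 138 = 62970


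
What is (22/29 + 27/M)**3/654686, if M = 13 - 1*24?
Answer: -158340421/21252259152674 ≈ -7.4505e-6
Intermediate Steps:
M = -11 (M = 13 - 24 = -11)
(22/29 + 27/M)**3/654686 = (22/29 + 27/(-11))**3/654686 = (22*(1/29) + 27*(-1/11))**3*(1/654686) = (22/29 - 27/11)**3*(1/654686) = (-541/319)**3*(1/654686) = -158340421/32461759*1/654686 = -158340421/21252259152674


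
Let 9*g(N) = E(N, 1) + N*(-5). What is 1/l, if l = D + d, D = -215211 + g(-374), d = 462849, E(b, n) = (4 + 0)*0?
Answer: 9/2230612 ≈ 4.0348e-6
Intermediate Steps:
E(b, n) = 0 (E(b, n) = 4*0 = 0)
g(N) = -5*N/9 (g(N) = (0 + N*(-5))/9 = (0 - 5*N)/9 = (-5*N)/9 = -5*N/9)
D = -1935029/9 (D = -215211 - 5/9*(-374) = -215211 + 1870/9 = -1935029/9 ≈ -2.1500e+5)
l = 2230612/9 (l = -1935029/9 + 462849 = 2230612/9 ≈ 2.4785e+5)
1/l = 1/(2230612/9) = 9/2230612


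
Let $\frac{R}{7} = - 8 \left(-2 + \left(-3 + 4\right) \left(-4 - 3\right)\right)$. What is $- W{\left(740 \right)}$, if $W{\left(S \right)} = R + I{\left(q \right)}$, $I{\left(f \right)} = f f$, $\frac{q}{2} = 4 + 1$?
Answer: $-604$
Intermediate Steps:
$q = 10$ ($q = 2 \left(4 + 1\right) = 2 \cdot 5 = 10$)
$I{\left(f \right)} = f^{2}$
$R = 504$ ($R = 7 \left(- 8 \left(-2 + \left(-3 + 4\right) \left(-4 - 3\right)\right)\right) = 7 \left(- 8 \left(-2 + 1 \left(-7\right)\right)\right) = 7 \left(- 8 \left(-2 - 7\right)\right) = 7 \left(\left(-8\right) \left(-9\right)\right) = 7 \cdot 72 = 504$)
$W{\left(S \right)} = 604$ ($W{\left(S \right)} = 504 + 10^{2} = 504 + 100 = 604$)
$- W{\left(740 \right)} = \left(-1\right) 604 = -604$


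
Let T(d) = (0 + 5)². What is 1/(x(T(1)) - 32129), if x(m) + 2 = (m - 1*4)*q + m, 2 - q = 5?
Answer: -1/32169 ≈ -3.1086e-5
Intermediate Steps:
q = -3 (q = 2 - 1*5 = 2 - 5 = -3)
T(d) = 25 (T(d) = 5² = 25)
x(m) = 10 - 2*m (x(m) = -2 + ((m - 1*4)*(-3) + m) = -2 + ((m - 4)*(-3) + m) = -2 + ((-4 + m)*(-3) + m) = -2 + ((12 - 3*m) + m) = -2 + (12 - 2*m) = 10 - 2*m)
1/(x(T(1)) - 32129) = 1/((10 - 2*25) - 32129) = 1/((10 - 50) - 32129) = 1/(-40 - 32129) = 1/(-32169) = -1/32169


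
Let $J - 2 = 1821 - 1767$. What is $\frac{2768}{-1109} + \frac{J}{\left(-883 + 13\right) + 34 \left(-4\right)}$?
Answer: $- \frac{1423356}{557827} \approx -2.5516$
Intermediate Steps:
$J = 56$ ($J = 2 + \left(1821 - 1767\right) = 2 + 54 = 56$)
$\frac{2768}{-1109} + \frac{J}{\left(-883 + 13\right) + 34 \left(-4\right)} = \frac{2768}{-1109} + \frac{56}{\left(-883 + 13\right) + 34 \left(-4\right)} = 2768 \left(- \frac{1}{1109}\right) + \frac{56}{-870 - 136} = - \frac{2768}{1109} + \frac{56}{-1006} = - \frac{2768}{1109} + 56 \left(- \frac{1}{1006}\right) = - \frac{2768}{1109} - \frac{28}{503} = - \frac{1423356}{557827}$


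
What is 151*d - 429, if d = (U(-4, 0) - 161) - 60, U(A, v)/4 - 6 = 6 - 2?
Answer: -27760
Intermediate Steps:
U(A, v) = 40 (U(A, v) = 24 + 4*(6 - 2) = 24 + 4*4 = 24 + 16 = 40)
d = -181 (d = (40 - 161) - 60 = -121 - 60 = -181)
151*d - 429 = 151*(-181) - 429 = -27331 - 429 = -27760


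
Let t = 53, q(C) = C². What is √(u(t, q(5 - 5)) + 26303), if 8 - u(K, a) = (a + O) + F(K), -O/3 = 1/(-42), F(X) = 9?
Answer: √5155178/14 ≈ 162.18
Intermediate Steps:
O = 1/14 (O = -3/(-42) = -3*(-1/42) = 1/14 ≈ 0.071429)
u(K, a) = -15/14 - a (u(K, a) = 8 - ((a + 1/14) + 9) = 8 - ((1/14 + a) + 9) = 8 - (127/14 + a) = 8 + (-127/14 - a) = -15/14 - a)
√(u(t, q(5 - 5)) + 26303) = √((-15/14 - (5 - 5)²) + 26303) = √((-15/14 - 1*0²) + 26303) = √((-15/14 - 1*0) + 26303) = √((-15/14 + 0) + 26303) = √(-15/14 + 26303) = √(368227/14) = √5155178/14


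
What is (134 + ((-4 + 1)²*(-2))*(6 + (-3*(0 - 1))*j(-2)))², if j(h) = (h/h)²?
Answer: 784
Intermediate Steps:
j(h) = 1 (j(h) = 1² = 1)
(134 + ((-4 + 1)²*(-2))*(6 + (-3*(0 - 1))*j(-2)))² = (134 + ((-4 + 1)²*(-2))*(6 - 3*(0 - 1)*1))² = (134 + ((-3)²*(-2))*(6 - 3*(-1)*1))² = (134 + (9*(-2))*(6 + 3*1))² = (134 - 18*(6 + 3))² = (134 - 18*9)² = (134 - 162)² = (-28)² = 784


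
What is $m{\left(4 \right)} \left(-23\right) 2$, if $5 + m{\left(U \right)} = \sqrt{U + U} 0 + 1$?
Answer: $184$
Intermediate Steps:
$m{\left(U \right)} = -4$ ($m{\left(U \right)} = -5 + \left(\sqrt{U + U} 0 + 1\right) = -5 + \left(\sqrt{2 U} 0 + 1\right) = -5 + \left(\sqrt{2} \sqrt{U} 0 + 1\right) = -5 + \left(0 + 1\right) = -5 + 1 = -4$)
$m{\left(4 \right)} \left(-23\right) 2 = \left(-4\right) \left(-23\right) 2 = 92 \cdot 2 = 184$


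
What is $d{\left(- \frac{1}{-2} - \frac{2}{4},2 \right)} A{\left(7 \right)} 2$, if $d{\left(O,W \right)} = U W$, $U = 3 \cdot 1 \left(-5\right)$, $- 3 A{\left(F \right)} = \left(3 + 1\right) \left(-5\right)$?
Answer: $-400$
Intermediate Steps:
$A{\left(F \right)} = \frac{20}{3}$ ($A{\left(F \right)} = - \frac{\left(3 + 1\right) \left(-5\right)}{3} = - \frac{4 \left(-5\right)}{3} = \left(- \frac{1}{3}\right) \left(-20\right) = \frac{20}{3}$)
$U = -15$ ($U = 3 \left(-5\right) = -15$)
$d{\left(O,W \right)} = - 15 W$
$d{\left(- \frac{1}{-2} - \frac{2}{4},2 \right)} A{\left(7 \right)} 2 = \left(-15\right) 2 \cdot \frac{20}{3} \cdot 2 = \left(-30\right) \frac{20}{3} \cdot 2 = \left(-200\right) 2 = -400$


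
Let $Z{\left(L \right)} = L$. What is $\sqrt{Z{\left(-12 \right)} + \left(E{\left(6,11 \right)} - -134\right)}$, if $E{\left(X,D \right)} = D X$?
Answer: $2 \sqrt{47} \approx 13.711$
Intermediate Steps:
$\sqrt{Z{\left(-12 \right)} + \left(E{\left(6,11 \right)} - -134\right)} = \sqrt{-12 + \left(11 \cdot 6 - -134\right)} = \sqrt{-12 + \left(66 + 134\right)} = \sqrt{-12 + 200} = \sqrt{188} = 2 \sqrt{47}$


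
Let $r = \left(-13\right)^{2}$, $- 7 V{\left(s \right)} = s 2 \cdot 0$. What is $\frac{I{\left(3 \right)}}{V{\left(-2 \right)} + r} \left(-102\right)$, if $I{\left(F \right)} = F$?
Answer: $- \frac{306}{169} \approx -1.8106$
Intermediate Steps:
$V{\left(s \right)} = 0$ ($V{\left(s \right)} = - \frac{s 2 \cdot 0}{7} = - \frac{2 s 0}{7} = \left(- \frac{1}{7}\right) 0 = 0$)
$r = 169$
$\frac{I{\left(3 \right)}}{V{\left(-2 \right)} + r} \left(-102\right) = \frac{1}{0 + 169} \cdot 3 \left(-102\right) = \frac{1}{169} \cdot 3 \left(-102\right) = \frac{3}{169} \left(-102\right) = - \frac{306}{169}$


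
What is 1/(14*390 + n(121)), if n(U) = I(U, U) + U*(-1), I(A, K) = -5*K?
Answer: 1/4734 ≈ 0.00021124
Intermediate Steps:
n(U) = -6*U (n(U) = -5*U + U*(-1) = -5*U - U = -6*U)
1/(14*390 + n(121)) = 1/(14*390 - 6*121) = 1/(5460 - 726) = 1/4734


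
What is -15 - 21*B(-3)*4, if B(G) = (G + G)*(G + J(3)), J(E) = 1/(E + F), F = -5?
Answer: -1779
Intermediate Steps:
J(E) = 1/(-5 + E) (J(E) = 1/(E - 5) = 1/(-5 + E))
B(G) = 2*G*(-½ + G) (B(G) = (G + G)*(G + 1/(-5 + 3)) = (2*G)*(G + 1/(-2)) = (2*G)*(G - ½) = (2*G)*(-½ + G) = 2*G*(-½ + G))
-15 - 21*B(-3)*4 = -15 - 21*(-3*(-1 + 2*(-3)))*4 = -15 - 21*(-3*(-1 - 6))*4 = -15 - 21*(-3*(-7))*4 = -15 - 441*4 = -15 - 21*84 = -15 - 1764 = -1779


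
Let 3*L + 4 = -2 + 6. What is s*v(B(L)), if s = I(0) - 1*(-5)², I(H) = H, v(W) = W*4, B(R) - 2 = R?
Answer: -200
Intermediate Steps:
L = 0 (L = -4/3 + (-2 + 6)/3 = -4/3 + (⅓)*4 = -4/3 + 4/3 = 0)
B(R) = 2 + R
v(W) = 4*W
s = -25 (s = 0 - 1*(-5)² = 0 - 1*25 = 0 - 25 = -25)
s*v(B(L)) = -100*(2 + 0) = -100*2 = -25*8 = -200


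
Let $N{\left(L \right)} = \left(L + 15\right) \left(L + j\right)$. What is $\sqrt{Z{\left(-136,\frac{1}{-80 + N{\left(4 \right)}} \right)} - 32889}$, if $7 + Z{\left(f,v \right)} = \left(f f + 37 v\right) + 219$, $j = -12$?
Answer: $\frac{i \sqrt{190821682}}{116} \approx 119.08 i$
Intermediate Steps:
$N{\left(L \right)} = \left(-12 + L\right) \left(15 + L\right)$ ($N{\left(L \right)} = \left(L + 15\right) \left(L - 12\right) = \left(15 + L\right) \left(-12 + L\right) = \left(-12 + L\right) \left(15 + L\right)$)
$Z{\left(f,v \right)} = 212 + f^{2} + 37 v$ ($Z{\left(f,v \right)} = -7 + \left(\left(f f + 37 v\right) + 219\right) = -7 + \left(\left(f^{2} + 37 v\right) + 219\right) = -7 + \left(219 + f^{2} + 37 v\right) = 212 + f^{2} + 37 v$)
$\sqrt{Z{\left(-136,\frac{1}{-80 + N{\left(4 \right)}} \right)} - 32889} = \sqrt{\left(212 + \left(-136\right)^{2} + \frac{37}{-80 + \left(-180 + 4^{2} + 3 \cdot 4\right)}\right) - 32889} = \sqrt{\left(212 + 18496 + \frac{37}{-80 + \left(-180 + 16 + 12\right)}\right) - 32889} = \sqrt{\left(212 + 18496 + \frac{37}{-80 - 152}\right) - 32889} = \sqrt{\left(212 + 18496 + \frac{37}{-232}\right) - 32889} = \sqrt{\left(212 + 18496 + 37 \left(- \frac{1}{232}\right)\right) - 32889} = \sqrt{\left(212 + 18496 - \frac{37}{232}\right) - 32889} = \sqrt{\frac{4340219}{232} - 32889} = \sqrt{- \frac{3290029}{232}} = \frac{i \sqrt{190821682}}{116}$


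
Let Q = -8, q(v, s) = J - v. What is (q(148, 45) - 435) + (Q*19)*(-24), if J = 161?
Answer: 3226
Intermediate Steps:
q(v, s) = 161 - v
(q(148, 45) - 435) + (Q*19)*(-24) = ((161 - 1*148) - 435) - 8*19*(-24) = ((161 - 148) - 435) - 152*(-24) = (13 - 435) + 3648 = -422 + 3648 = 3226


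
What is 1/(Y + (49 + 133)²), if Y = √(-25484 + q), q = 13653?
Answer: 33124/1097211207 - I*√11831/1097211207 ≈ 3.0189e-5 - 9.9134e-8*I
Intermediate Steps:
Y = I*√11831 (Y = √(-25484 + 13653) = √(-11831) = I*√11831 ≈ 108.77*I)
1/(Y + (49 + 133)²) = 1/(I*√11831 + (49 + 133)²) = 1/(I*√11831 + 182²) = 1/(I*√11831 + 33124) = 1/(33124 + I*√11831)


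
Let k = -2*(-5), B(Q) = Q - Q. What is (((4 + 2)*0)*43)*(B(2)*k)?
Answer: 0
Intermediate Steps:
B(Q) = 0
k = 10
(((4 + 2)*0)*43)*(B(2)*k) = (((4 + 2)*0)*43)*(0*10) = ((6*0)*43)*0 = (0*43)*0 = 0*0 = 0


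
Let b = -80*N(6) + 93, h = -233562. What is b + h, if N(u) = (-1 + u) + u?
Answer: -234349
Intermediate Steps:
N(u) = -1 + 2*u
b = -787 (b = -80*(-1 + 2*6) + 93 = -80*(-1 + 12) + 93 = -80*11 + 93 = -880 + 93 = -787)
b + h = -787 - 233562 = -234349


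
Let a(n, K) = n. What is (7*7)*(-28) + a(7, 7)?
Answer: -1365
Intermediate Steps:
(7*7)*(-28) + a(7, 7) = (7*7)*(-28) + 7 = 49*(-28) + 7 = -1372 + 7 = -1365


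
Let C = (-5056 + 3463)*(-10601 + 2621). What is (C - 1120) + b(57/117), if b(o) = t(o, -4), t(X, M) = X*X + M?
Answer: 19333455697/1521 ≈ 1.2711e+7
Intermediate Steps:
C = 12712140 (C = -1593*(-7980) = 12712140)
t(X, M) = M + X² (t(X, M) = X² + M = M + X²)
b(o) = -4 + o²
(C - 1120) + b(57/117) = (12712140 - 1120) + (-4 + (57/117)²) = 12711020 + (-4 + (57*(1/117))²) = 12711020 + (-4 + (19/39)²) = 12711020 + (-4 + 361/1521) = 12711020 - 5723/1521 = 19333455697/1521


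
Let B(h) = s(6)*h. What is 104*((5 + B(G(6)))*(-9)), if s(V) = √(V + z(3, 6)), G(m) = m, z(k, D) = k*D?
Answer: -4680 - 11232*√6 ≈ -32193.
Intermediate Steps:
z(k, D) = D*k
s(V) = √(18 + V) (s(V) = √(V + 6*3) = √(V + 18) = √(18 + V))
B(h) = 2*h*√6 (B(h) = √(18 + 6)*h = √24*h = (2*√6)*h = 2*h*√6)
104*((5 + B(G(6)))*(-9)) = 104*((5 + 2*6*√6)*(-9)) = 104*((5 + 12*√6)*(-9)) = 104*(-45 - 108*√6) = -4680 - 11232*√6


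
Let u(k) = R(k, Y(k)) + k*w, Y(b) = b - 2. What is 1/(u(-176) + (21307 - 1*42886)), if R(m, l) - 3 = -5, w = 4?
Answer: -1/22285 ≈ -4.4873e-5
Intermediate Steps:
Y(b) = -2 + b
R(m, l) = -2 (R(m, l) = 3 - 5 = -2)
u(k) = -2 + 4*k (u(k) = -2 + k*4 = -2 + 4*k)
1/(u(-176) + (21307 - 1*42886)) = 1/((-2 + 4*(-176)) + (21307 - 1*42886)) = 1/((-2 - 704) + (21307 - 42886)) = 1/(-706 - 21579) = 1/(-22285) = -1/22285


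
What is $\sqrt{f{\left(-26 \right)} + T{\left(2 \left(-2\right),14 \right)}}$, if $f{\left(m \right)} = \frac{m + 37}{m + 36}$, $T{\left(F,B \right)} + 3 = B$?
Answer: $\frac{11 \sqrt{10}}{10} \approx 3.4785$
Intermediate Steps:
$T{\left(F,B \right)} = -3 + B$
$f{\left(m \right)} = \frac{37 + m}{36 + m}$
$\sqrt{f{\left(-26 \right)} + T{\left(2 \left(-2\right),14 \right)}} = \sqrt{\frac{37 - 26}{36 - 26} + \left(-3 + 14\right)} = \sqrt{\frac{1}{10} \cdot 11 + 11} = \sqrt{\frac{11}{10} + 11} = \sqrt{\frac{121}{10}} = \frac{11 \sqrt{10}}{10}$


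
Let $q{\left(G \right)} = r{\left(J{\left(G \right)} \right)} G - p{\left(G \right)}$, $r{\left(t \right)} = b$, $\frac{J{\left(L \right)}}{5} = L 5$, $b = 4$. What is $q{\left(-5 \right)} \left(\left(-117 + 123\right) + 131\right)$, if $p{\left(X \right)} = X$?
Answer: $-2055$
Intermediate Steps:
$J{\left(L \right)} = 25 L$ ($J{\left(L \right)} = 5 L 5 = 5 \cdot 5 L = 25 L$)
$r{\left(t \right)} = 4$
$q{\left(G \right)} = 3 G$ ($q{\left(G \right)} = 4 G - G = 3 G$)
$q{\left(-5 \right)} \left(\left(-117 + 123\right) + 131\right) = 3 \left(-5\right) \left(\left(-117 + 123\right) + 131\right) = - 15 \left(6 + 131\right) = \left(-15\right) 137 = -2055$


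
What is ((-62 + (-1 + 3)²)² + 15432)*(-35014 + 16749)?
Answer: -343308940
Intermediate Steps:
((-62 + (-1 + 3)²)² + 15432)*(-35014 + 16749) = ((-62 + 2²)² + 15432)*(-18265) = ((-62 + 4)² + 15432)*(-18265) = ((-58)² + 15432)*(-18265) = (3364 + 15432)*(-18265) = 18796*(-18265) = -343308940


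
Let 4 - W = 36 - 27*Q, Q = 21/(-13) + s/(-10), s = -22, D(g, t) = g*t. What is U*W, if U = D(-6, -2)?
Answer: -12648/65 ≈ -194.58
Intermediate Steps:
U = 12 (U = -6*(-2) = 12)
Q = 38/65 (Q = 21/(-13) - 22/(-10) = 21*(-1/13) - 22*(-1/10) = -21/13 + 11/5 = 38/65 ≈ 0.58462)
W = -1054/65 (W = 4 - (36 - 27*38/65) = 4 - (36 - 1026/65) = 4 - 1*1314/65 = 4 - 1314/65 = -1054/65 ≈ -16.215)
U*W = 12*(-1054/65) = -12648/65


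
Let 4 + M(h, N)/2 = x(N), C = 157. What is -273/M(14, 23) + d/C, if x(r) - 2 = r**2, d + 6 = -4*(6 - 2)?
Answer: -66049/165478 ≈ -0.39914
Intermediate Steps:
d = -22 (d = -6 - 4*(6 - 2) = -6 - 4*4 = -6 - 16 = -22)
x(r) = 2 + r**2
M(h, N) = -4 + 2*N**2 (M(h, N) = -8 + 2*(2 + N**2) = -8 + (4 + 2*N**2) = -4 + 2*N**2)
-273/M(14, 23) + d/C = -273/(-4 + 2*23**2) - 22/157 = -273/(-4 + 2*529) - 22*1/157 = -273/(-4 + 1058) - 22/157 = -273/1054 - 22/157 = -66049/165478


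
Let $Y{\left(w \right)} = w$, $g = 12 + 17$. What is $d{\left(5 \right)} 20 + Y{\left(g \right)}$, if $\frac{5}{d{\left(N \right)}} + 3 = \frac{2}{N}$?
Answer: $- \frac{123}{13} \approx -9.4615$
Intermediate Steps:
$g = 29$
$d{\left(N \right)} = \frac{5}{-3 + \frac{2}{N}}$
$d{\left(5 \right)} 20 + Y{\left(g \right)} = \left(-5\right) 5 \frac{1}{-2 + 3 \cdot 5} \cdot 20 + 29 = \left(-5\right) 5 \frac{1}{-2 + 15} \cdot 20 + 29 = \left(-5\right) 5 \cdot \frac{1}{13} \cdot 20 + 29 = \left(- \frac{25}{13}\right) 20 + 29 = - \frac{500}{13} + 29 = - \frac{123}{13}$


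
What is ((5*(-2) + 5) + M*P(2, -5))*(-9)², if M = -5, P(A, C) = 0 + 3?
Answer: -1620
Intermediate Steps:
P(A, C) = 3
((5*(-2) + 5) + M*P(2, -5))*(-9)² = ((5*(-2) + 5) - 5*3)*(-9)² = ((-10 + 5) - 15)*81 = (-5 - 15)*81 = -20*81 = -1620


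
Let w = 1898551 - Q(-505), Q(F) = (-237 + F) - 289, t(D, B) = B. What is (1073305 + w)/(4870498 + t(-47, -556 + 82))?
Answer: 2972887/4870024 ≈ 0.61045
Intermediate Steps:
Q(F) = -526 + F
w = 1899582 (w = 1898551 - (-526 - 505) = 1898551 - 1*(-1031) = 1898551 + 1031 = 1899582)
(1073305 + w)/(4870498 + t(-47, -556 + 82)) = (1073305 + 1899582)/(4870498 + (-556 + 82)) = 2972887/(4870498 - 474) = 2972887/4870024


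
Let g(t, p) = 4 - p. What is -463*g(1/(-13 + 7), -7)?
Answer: -5093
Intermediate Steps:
-463*g(1/(-13 + 7), -7) = -463*(4 - 1*(-7)) = -463*(4 + 7) = -463*11 = -5093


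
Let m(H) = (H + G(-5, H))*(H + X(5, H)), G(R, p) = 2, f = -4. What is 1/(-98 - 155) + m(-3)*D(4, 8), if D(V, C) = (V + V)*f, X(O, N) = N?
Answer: -48577/253 ≈ -192.00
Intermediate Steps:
D(V, C) = -8*V (D(V, C) = (V + V)*(-4) = (2*V)*(-4) = -8*V)
m(H) = 2*H*(2 + H) (m(H) = (H + 2)*(H + H) = (2 + H)*(2*H) = 2*H*(2 + H))
1/(-98 - 155) + m(-3)*D(4, 8) = 1/(-98 - 155) + (2*(-3)*(2 - 3))*(-8*4) = 1/(-253) + (2*(-3)*(-1))*(-32) = -1/253 + 6*(-32) = -1/253 - 192 = -48577/253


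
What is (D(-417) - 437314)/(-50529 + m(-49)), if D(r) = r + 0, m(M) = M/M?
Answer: 437731/50528 ≈ 8.6631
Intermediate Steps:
m(M) = 1
D(r) = r
(D(-417) - 437314)/(-50529 + m(-49)) = (-417 - 437314)/(-50529 + 1) = -437731/(-50528) = -437731*(-1/50528) = 437731/50528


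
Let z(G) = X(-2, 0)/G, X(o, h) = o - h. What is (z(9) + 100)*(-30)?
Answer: -8980/3 ≈ -2993.3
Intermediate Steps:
z(G) = -2/G (z(G) = (-2 - 1*0)/G = (-2 + 0)/G = -2/G)
(z(9) + 100)*(-30) = (-2/9 + 100)*(-30) = (898/9)*(-30) = -8980/3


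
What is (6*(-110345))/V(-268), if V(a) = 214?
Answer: -331035/107 ≈ -3093.8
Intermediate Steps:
(6*(-110345))/V(-268) = (6*(-110345))/214 = -662070*1/214 = -331035/107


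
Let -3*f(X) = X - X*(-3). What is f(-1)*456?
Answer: 608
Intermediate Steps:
f(X) = -4*X/3 (f(X) = -(X - X*(-3))/3 = -(X - (-3)*X)/3 = -(X + 3*X)/3 = -4*X/3)
f(-1)*456 = -4/3*(-1)*456 = (4/3)*456 = 608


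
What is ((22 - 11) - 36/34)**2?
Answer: 28561/289 ≈ 98.827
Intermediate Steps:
((22 - 11) - 36/34)**2 = (11 - 36*1/34)**2 = (11 - 18/17)**2 = (169/17)**2 = 28561/289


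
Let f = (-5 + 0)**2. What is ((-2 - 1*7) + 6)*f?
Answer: -75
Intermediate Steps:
f = 25 (f = (-5)**2 = 25)
((-2 - 1*7) + 6)*f = ((-2 - 1*7) + 6)*25 = ((-2 - 7) + 6)*25 = (-9 + 6)*25 = -3*25 = -75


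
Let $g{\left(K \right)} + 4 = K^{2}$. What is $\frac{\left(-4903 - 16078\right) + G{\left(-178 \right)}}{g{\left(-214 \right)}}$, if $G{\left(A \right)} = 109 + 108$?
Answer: $- \frac{5191}{11448} \approx -0.45344$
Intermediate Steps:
$G{\left(A \right)} = 217$
$g{\left(K \right)} = -4 + K^{2}$
$\frac{\left(-4903 - 16078\right) + G{\left(-178 \right)}}{g{\left(-214 \right)}} = \frac{\left(-4903 - 16078\right) + 217}{-4 + \left(-214\right)^{2}} = \frac{\left(-4903 - 16078\right) + 217}{-4 + 45796} = \frac{-20981 + 217}{45792} = \left(-20764\right) \frac{1}{45792} = - \frac{5191}{11448}$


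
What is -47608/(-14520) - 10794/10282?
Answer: 1890776/848265 ≈ 2.2290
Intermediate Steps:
-47608/(-14520) - 10794/10282 = -47608*(-1/14520) - 10794*1/10282 = 541/165 - 5397/5141 = 1890776/848265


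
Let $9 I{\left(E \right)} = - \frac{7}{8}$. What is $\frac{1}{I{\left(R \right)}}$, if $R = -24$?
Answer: $- \frac{72}{7} \approx -10.286$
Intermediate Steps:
$I{\left(E \right)} = - \frac{7}{72}$ ($I{\left(E \right)} = \frac{\left(-7\right) \frac{1}{8}}{9} = \frac{1}{9} \left(- \frac{7}{8}\right) = - \frac{7}{72}$)
$\frac{1}{I{\left(R \right)}} = \frac{1}{- \frac{7}{72}} = - \frac{72}{7}$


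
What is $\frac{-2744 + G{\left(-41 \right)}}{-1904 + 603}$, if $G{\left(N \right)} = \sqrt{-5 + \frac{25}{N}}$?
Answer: $\frac{2744}{1301} - \frac{i \sqrt{9430}}{53341} \approx 2.1091 - 0.0018205 i$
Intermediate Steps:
$\frac{-2744 + G{\left(-41 \right)}}{-1904 + 603} = \frac{-2744 + \sqrt{-5 + \frac{25}{-41}}}{-1904 + 603} = \frac{-2744 + \sqrt{-5 + 25 \left(- \frac{1}{41}\right)}}{-1301} = \left(-2744 + \sqrt{-5 - \frac{25}{41}}\right) \left(- \frac{1}{1301}\right) = \left(-2744 + \sqrt{- \frac{230}{41}}\right) \left(- \frac{1}{1301}\right) = \left(-2744 + \frac{i \sqrt{9430}}{41}\right) \left(- \frac{1}{1301}\right) = \frac{2744}{1301} - \frac{i \sqrt{9430}}{53341}$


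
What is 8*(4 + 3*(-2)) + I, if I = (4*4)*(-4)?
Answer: -80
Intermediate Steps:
I = -64 (I = 16*(-4) = -64)
8*(4 + 3*(-2)) + I = 8*(4 + 3*(-2)) - 64 = 8*(4 - 6) - 64 = 8*(-2) - 64 = -16 - 64 = -80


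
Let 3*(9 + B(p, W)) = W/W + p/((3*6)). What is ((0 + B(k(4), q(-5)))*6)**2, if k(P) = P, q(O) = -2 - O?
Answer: 215296/81 ≈ 2658.0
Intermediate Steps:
B(p, W) = -26/3 + p/54 (B(p, W) = -9 + (W/W + p/((3*6)))/3 = -9 + (1 + p/18)/3 = -9 + (1/3 + p/54) = -26/3 + p/54)
((0 + B(k(4), q(-5)))*6)**2 = ((0 + (-26/3 + (1/54)*4))*6)**2 = ((0 + (-26/3 + 2/27))*6)**2 = ((0 - 232/27)*6)**2 = (-232/27*6)**2 = (-464/9)**2 = 215296/81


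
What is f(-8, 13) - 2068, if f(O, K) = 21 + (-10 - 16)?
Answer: -2073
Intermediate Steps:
f(O, K) = -5 (f(O, K) = 21 - 26 = -5)
f(-8, 13) - 2068 = -5 - 2068 = -2073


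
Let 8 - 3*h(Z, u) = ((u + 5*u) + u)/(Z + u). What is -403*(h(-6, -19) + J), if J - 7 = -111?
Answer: 3116399/75 ≈ 41552.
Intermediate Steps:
J = -104 (J = 7 - 111 = -104)
h(Z, u) = 8/3 - 7*u/(3*(Z + u)) (h(Z, u) = 8/3 - ((u + 5*u) + u)/(3*(Z + u)) = 8/3 - (6*u + u)/(3*(Z + u)) = 8/3 - 7*u/(3*(Z + u)))
-403*(h(-6, -19) + J) = -403*((-19 + 8*(-6))/(3*(-6 - 19)) - 104) = -403*((⅓)*(-19 - 48)/(-25) - 104) = -403*((⅓)*(-1/25)*(-67) - 104) = -403*(67/75 - 104) = -403*(-7733/75) = 3116399/75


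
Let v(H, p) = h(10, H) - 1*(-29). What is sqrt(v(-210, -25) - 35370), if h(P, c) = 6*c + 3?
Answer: I*sqrt(36598) ≈ 191.31*I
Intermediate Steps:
h(P, c) = 3 + 6*c
v(H, p) = 32 + 6*H (v(H, p) = (3 + 6*H) - 1*(-29) = (3 + 6*H) + 29 = 32 + 6*H)
sqrt(v(-210, -25) - 35370) = sqrt((32 + 6*(-210)) - 35370) = sqrt((32 - 1260) - 35370) = sqrt(-1228 - 35370) = sqrt(-36598) = I*sqrt(36598)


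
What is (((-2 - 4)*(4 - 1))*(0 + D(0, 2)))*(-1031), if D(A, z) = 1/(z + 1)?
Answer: 6186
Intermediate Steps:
D(A, z) = 1/(1 + z)
(((-2 - 4)*(4 - 1))*(0 + D(0, 2)))*(-1031) = (((-2 - 4)*(4 - 1))*(0 + 1/(1 + 2)))*(-1031) = ((-6*3)*(0 + 1/3))*(-1031) = -18*(0 + ⅓)*(-1031) = -18*⅓*(-1031) = -6*(-1031) = 6186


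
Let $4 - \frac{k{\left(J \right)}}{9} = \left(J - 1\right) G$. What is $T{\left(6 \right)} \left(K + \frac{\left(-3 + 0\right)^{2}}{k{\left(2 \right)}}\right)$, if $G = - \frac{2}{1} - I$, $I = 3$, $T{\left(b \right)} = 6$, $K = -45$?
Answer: $- \frac{808}{3} \approx -269.33$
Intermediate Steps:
$G = -5$ ($G = - \frac{2}{1} - 3 = \left(-2\right) 1 - 3 = -2 - 3 = -5$)
$k{\left(J \right)} = -9 + 45 J$ ($k{\left(J \right)} = 36 - 9 \left(J - 1\right) \left(-5\right) = 36 - 9 \left(-1 + J\right) \left(-5\right) = 36 - 9 \left(5 - 5 J\right) = 36 + \left(-45 + 45 J\right) = -9 + 45 J$)
$T{\left(6 \right)} \left(K + \frac{\left(-3 + 0\right)^{2}}{k{\left(2 \right)}}\right) = 6 \left(-45 + \frac{\left(-3 + 0\right)^{2}}{-9 + 45 \cdot 2}\right) = 6 \left(-45 + \frac{\left(-3\right)^{2}}{-9 + 90}\right) = 6 \left(-45 + \frac{9}{81}\right) = 6 \left(-45 + 9 \cdot \frac{1}{81}\right) = 6 \left(-45 + \frac{1}{9}\right) = 6 \left(- \frac{404}{9}\right) = - \frac{808}{3}$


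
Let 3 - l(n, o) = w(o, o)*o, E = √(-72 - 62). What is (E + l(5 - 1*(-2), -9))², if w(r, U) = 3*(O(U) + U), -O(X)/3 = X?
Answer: (489 + I*√134)² ≈ 2.3899e+5 + 11321.0*I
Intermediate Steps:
O(X) = -3*X
E = I*√134 (E = √(-134) = I*√134 ≈ 11.576*I)
w(r, U) = -6*U (w(r, U) = 3*(-3*U + U) = 3*(-2*U) = -6*U)
l(n, o) = 3 + 6*o² (l(n, o) = 3 - (-6*o)*o = 3 - (-6)*o² = 3 + 6*o²)
(E + l(5 - 1*(-2), -9))² = (I*√134 + (3 + 6*(-9)²))² = (I*√134 + (3 + 6*81))² = (I*√134 + (3 + 486))² = (I*√134 + 489)² = (489 + I*√134)²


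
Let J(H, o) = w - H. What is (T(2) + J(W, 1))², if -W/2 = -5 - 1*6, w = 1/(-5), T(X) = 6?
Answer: 6561/25 ≈ 262.44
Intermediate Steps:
w = -⅕ ≈ -0.20000
W = 22 (W = -2*(-5 - 1*6) = -2*(-5 - 6) = -2*(-11) = 22)
J(H, o) = -⅕ - H
(T(2) + J(W, 1))² = (6 + (-⅕ - 1*22))² = (6 + (-⅕ - 22))² = (6 - 111/5)² = (-81/5)² = 6561/25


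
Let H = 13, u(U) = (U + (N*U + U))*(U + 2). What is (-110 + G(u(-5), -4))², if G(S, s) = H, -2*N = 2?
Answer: 9409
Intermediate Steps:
N = -1 (N = -½*2 = -1)
u(U) = U*(2 + U) (u(U) = (U + (-U + U))*(U + 2) = (U + 0)*(2 + U) = U*(2 + U))
G(S, s) = 13
(-110 + G(u(-5), -4))² = (-110 + 13)² = (-97)² = 9409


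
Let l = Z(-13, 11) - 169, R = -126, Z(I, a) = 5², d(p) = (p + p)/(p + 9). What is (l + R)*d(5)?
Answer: -1350/7 ≈ -192.86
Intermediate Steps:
d(p) = 2*p/(9 + p) (d(p) = (2*p)/(9 + p) = 2*p/(9 + p))
Z(I, a) = 25
l = -144 (l = 25 - 169 = -144)
(l + R)*d(5) = (-144 - 126)*(2*5/(9 + 5)) = -540*5/14 = -270*5/7 = -1350/7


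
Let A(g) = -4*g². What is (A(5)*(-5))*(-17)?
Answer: -8500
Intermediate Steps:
(A(5)*(-5))*(-17) = (-4*5²*(-5))*(-17) = (-4*25*(-5))*(-17) = -100*(-5)*(-17) = 500*(-17) = -8500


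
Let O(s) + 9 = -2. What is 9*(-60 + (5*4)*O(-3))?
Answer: -2520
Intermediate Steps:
O(s) = -11 (O(s) = -9 - 2 = -11)
9*(-60 + (5*4)*O(-3)) = 9*(-60 + (5*4)*(-11)) = 9*(-60 + 20*(-11)) = 9*(-60 - 220) = 9*(-280) = -2520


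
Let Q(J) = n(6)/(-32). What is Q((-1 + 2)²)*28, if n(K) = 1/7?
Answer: -⅛ ≈ -0.12500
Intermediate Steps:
n(K) = ⅐
Q(J) = -1/224 (Q(J) = (⅐)/(-32) = (⅐)*(-1/32) = -1/224)
Q((-1 + 2)²)*28 = -1/224*28 = -⅛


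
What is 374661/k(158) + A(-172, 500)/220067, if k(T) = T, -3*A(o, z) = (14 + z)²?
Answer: 247309823893/104311758 ≈ 2370.9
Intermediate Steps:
A(o, z) = -(14 + z)²/3
374661/k(158) + A(-172, 500)/220067 = 374661/158 - (14 + 500)²/3/220067 = 374661*(1/158) - ⅓*514²*(1/220067) = 374661/158 - ⅓*264196*(1/220067) = 374661/158 - 264196/3*1/220067 = 374661/158 - 264196/660201 = 247309823893/104311758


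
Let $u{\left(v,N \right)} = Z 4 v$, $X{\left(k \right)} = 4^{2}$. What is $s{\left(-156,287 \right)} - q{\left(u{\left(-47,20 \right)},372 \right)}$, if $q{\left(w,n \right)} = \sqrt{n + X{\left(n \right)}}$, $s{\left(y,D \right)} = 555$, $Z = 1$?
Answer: $555 - 2 \sqrt{97} \approx 535.3$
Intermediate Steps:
$X{\left(k \right)} = 16$
$u{\left(v,N \right)} = 4 v$ ($u{\left(v,N \right)} = 1 \cdot 4 v = 4 v$)
$q{\left(w,n \right)} = \sqrt{16 + n}$ ($q{\left(w,n \right)} = \sqrt{n + 16} = \sqrt{16 + n}$)
$s{\left(-156,287 \right)} - q{\left(u{\left(-47,20 \right)},372 \right)} = 555 - \sqrt{16 + 372} = 555 - \sqrt{388} = 555 - 2 \sqrt{97}$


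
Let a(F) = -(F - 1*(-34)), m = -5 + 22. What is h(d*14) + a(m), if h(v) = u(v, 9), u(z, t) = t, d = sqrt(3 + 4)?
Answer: -42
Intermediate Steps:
d = sqrt(7) ≈ 2.6458
m = 17
h(v) = 9
a(F) = -34 - F (a(F) = -(F + 34) = -(34 + F) = -34 - F)
h(d*14) + a(m) = 9 + (-34 - 1*17) = 9 + (-34 - 17) = 9 - 51 = -42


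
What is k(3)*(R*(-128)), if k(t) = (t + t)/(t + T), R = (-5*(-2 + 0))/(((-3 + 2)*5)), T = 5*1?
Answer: 192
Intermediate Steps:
T = 5
R = -2 (R = (-5*(-2))/((-1*5)) = 10/(-5) = 10*(-⅕) = -2)
k(t) = 2*t/(5 + t) (k(t) = (t + t)/(t + 5) = (2*t)/(5 + t) = 2*t/(5 + t))
k(3)*(R*(-128)) = (2*3/(5 + 3))*(-2*(-128)) = (2*3/8)*256 = (2*3*(⅛))*256 = (¾)*256 = 192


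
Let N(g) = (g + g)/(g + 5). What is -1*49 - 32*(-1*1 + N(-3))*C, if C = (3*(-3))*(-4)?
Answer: 4559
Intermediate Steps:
C = 36 (C = -9*(-4) = 36)
N(g) = 2*g/(5 + g) (N(g) = (2*g)/(5 + g) = 2*g/(5 + g))
-1*49 - 32*(-1*1 + N(-3))*C = -1*49 - 32*(-1*1 + 2*(-3)/(5 - 3))*36 = -49 - 32*(-1 + 2*(-3)/2)*36 = -49 - 32*(-1 + 2*(-3)*(1/2))*36 = -49 - 32*(-1 - 3)*36 = -49 - (-128)*36 = -49 - 32*(-144) = -49 + 4608 = 4559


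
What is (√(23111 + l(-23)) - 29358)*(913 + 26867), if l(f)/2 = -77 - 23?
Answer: -815565240 + 27780*√22911 ≈ -8.1136e+8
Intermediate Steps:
l(f) = -200 (l(f) = 2*(-77 - 23) = 2*(-100) = -200)
(√(23111 + l(-23)) - 29358)*(913 + 26867) = (√(23111 - 200) - 29358)*(913 + 26867) = (√22911 - 29358)*27780 = (-29358 + √22911)*27780 = -815565240 + 27780*√22911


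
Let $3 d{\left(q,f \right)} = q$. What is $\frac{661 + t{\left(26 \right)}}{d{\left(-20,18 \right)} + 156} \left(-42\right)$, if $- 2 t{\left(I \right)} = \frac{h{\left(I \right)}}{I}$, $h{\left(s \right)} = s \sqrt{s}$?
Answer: $- \frac{5949}{32} + \frac{9 \sqrt{26}}{64} \approx -185.19$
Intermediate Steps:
$h{\left(s \right)} = s^{\frac{3}{2}}$
$d{\left(q,f \right)} = \frac{q}{3}$
$t{\left(I \right)} = - \frac{\sqrt{I}}{2}$ ($t{\left(I \right)} = - \frac{I^{\frac{3}{2}} \frac{1}{I}}{2} = - \frac{\sqrt{I}}{2}$)
$\frac{661 + t{\left(26 \right)}}{d{\left(-20,18 \right)} + 156} \left(-42\right) = \frac{661 - \frac{\sqrt{26}}{2}}{\frac{1}{3} \left(-20\right) + 156} \left(-42\right) = \frac{661 - \frac{\sqrt{26}}{2}}{- \frac{20}{3} + 156} \left(-42\right) = \frac{661 - \frac{\sqrt{26}}{2}}{\frac{448}{3}} \left(-42\right) = \left(661 - \frac{\sqrt{26}}{2}\right) \frac{3}{448} \left(-42\right) = \left(\frac{1983}{448} - \frac{3 \sqrt{26}}{896}\right) \left(-42\right) = - \frac{5949}{32} + \frac{9 \sqrt{26}}{64}$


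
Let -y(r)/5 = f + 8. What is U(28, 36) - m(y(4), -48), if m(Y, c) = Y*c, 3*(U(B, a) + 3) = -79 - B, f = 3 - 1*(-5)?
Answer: -11636/3 ≈ -3878.7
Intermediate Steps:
f = 8 (f = 3 + 5 = 8)
U(B, a) = -88/3 - B/3 (U(B, a) = -3 + (-79 - B)/3 = -3 + (-79/3 - B/3) = -88/3 - B/3)
y(r) = -80 (y(r) = -5*(8 + 8) = -5*16 = -80)
U(28, 36) - m(y(4), -48) = (-88/3 - ⅓*28) - (-80)*(-48) = (-88/3 - 28/3) - 1*3840 = -116/3 - 3840 = -11636/3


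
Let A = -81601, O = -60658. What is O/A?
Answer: 4666/6277 ≈ 0.74335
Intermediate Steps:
O/A = -60658/(-81601) = -60658*(-1/81601) = 4666/6277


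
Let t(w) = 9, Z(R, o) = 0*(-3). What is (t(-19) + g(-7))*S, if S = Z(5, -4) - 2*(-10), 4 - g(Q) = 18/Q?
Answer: 2180/7 ≈ 311.43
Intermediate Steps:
Z(R, o) = 0
g(Q) = 4 - 18/Q
S = 20 (S = 0 - 2*(-10) = 0 + 20 = 20)
(t(-19) + g(-7))*S = (9 + (4 - 18/(-7)))*20 = (9 + (4 - 18*(-⅐)))*20 = (9 + (4 + 18/7))*20 = (9 + 46/7)*20 = (109/7)*20 = 2180/7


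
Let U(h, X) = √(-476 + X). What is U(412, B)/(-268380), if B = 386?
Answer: -I*√10/89460 ≈ -3.5349e-5*I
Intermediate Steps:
U(412, B)/(-268380) = √(-476 + 386)/(-268380) = √(-90)*(-1/268380) = (3*I*√10)*(-1/268380) = -I*√10/89460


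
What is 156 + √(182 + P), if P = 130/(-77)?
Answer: 156 + 2*√267267/77 ≈ 169.43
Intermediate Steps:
P = -130/77 (P = 130*(-1/77) = -130/77 ≈ -1.6883)
156 + √(182 + P) = 156 + √(182 - 130/77) = 156 + √(13884/77) = 156 + 2*√267267/77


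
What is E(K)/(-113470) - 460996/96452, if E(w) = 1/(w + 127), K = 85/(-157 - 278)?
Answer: -144268820156791/30184678477520 ≈ -4.7795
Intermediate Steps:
K = -17/87 (K = 85/(-435) = 85*(-1/435) = -17/87 ≈ -0.19540)
E(w) = 1/(127 + w)
E(K)/(-113470) - 460996/96452 = 1/((127 - 17/87)*(-113470)) - 460996/96452 = -1/113470/(11032/87) - 460996*1/96452 = (87/11032)*(-1/113470) - 115249/24113 = -87/1251801040 - 115249/24113 = -144268820156791/30184678477520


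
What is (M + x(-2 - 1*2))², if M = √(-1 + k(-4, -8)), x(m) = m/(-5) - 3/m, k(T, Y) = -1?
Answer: 161/400 + 31*I*√2/10 ≈ 0.4025 + 4.3841*I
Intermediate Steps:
x(m) = -3/m - m/5 (x(m) = m*(-⅕) - 3/m = -m/5 - 3/m = -3/m - m/5)
M = I*√2 (M = √(-1 - 1) = √(-2) = I*√2 ≈ 1.4142*I)
(M + x(-2 - 1*2))² = (I*√2 + (-3/(-2 - 1*2) - (-2 - 1*2)/5))² = (I*√2 + (-3/(-2 - 2) - (-2 - 2)/5))² = (I*√2 + (-3/(-4) - ⅕*(-4)))² = (I*√2 + (-3*(-¼) + ⅘))² = (I*√2 + (¾ + ⅘))² = (I*√2 + 31/20)² = (31/20 + I*√2)²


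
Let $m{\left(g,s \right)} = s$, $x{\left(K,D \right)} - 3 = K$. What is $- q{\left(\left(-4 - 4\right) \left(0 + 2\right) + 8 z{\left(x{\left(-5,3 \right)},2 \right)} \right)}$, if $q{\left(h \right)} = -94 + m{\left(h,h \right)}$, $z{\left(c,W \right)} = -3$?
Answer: $134$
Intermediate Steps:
$x{\left(K,D \right)} = 3 + K$
$q{\left(h \right)} = -94 + h$
$- q{\left(\left(-4 - 4\right) \left(0 + 2\right) + 8 z{\left(x{\left(-5,3 \right)},2 \right)} \right)} = - (-94 + \left(\left(-4 - 4\right) \left(0 + 2\right) + 8 \left(-3\right)\right)) = - (-94 - 40) = \left(-1\right) \left(-134\right) = 134$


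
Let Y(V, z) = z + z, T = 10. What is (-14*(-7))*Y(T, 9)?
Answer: 1764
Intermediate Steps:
Y(V, z) = 2*z
(-14*(-7))*Y(T, 9) = (-14*(-7))*(2*9) = 98*18 = 1764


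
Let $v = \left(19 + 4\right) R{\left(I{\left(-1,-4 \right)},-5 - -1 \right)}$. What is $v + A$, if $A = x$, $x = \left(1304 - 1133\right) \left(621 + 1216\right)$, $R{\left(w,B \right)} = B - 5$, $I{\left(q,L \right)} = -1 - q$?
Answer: $313920$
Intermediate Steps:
$R{\left(w,B \right)} = -5 + B$
$x = 314127$ ($x = 171 \cdot 1837 = 314127$)
$v = -207$ ($v = \left(19 + 4\right) \left(-5 - 4\right) = 23 \left(-5 + \left(-5 + 1\right)\right) = 23 \left(-5 - 4\right) = 23 \left(-9\right) = -207$)
$A = 314127$
$v + A = -207 + 314127 = 313920$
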